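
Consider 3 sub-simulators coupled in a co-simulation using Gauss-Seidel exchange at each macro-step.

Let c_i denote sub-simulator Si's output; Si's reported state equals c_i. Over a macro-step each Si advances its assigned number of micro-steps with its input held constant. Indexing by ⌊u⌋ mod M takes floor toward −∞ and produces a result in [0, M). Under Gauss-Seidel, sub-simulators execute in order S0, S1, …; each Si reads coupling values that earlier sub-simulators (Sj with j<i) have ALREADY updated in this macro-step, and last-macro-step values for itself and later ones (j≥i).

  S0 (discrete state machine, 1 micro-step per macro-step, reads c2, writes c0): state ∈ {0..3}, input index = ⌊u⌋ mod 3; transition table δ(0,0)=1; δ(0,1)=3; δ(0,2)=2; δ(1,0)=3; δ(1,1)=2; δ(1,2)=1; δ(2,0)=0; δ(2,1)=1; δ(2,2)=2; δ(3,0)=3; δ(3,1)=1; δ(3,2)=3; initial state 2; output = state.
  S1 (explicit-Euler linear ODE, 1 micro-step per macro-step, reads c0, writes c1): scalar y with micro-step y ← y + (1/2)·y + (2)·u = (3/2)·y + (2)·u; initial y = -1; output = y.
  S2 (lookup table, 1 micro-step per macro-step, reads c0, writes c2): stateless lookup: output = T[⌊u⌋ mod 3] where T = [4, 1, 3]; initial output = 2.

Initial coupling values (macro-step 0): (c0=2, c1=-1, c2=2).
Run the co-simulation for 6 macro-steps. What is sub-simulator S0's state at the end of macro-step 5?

macro 1: S0 reads c2=2 → after 1×micro: 2; S1 reads c0=2 → after 1×micro: 5/2; S2 reads c0=2 → after 1×micro: 3 ⇒ (c0=2, c1=5/2, c2=3)
macro 2: S0 reads c2=3 → after 1×micro: 0; S1 reads c0=0 → after 1×micro: 15/4; S2 reads c0=0 → after 1×micro: 4 ⇒ (c0=0, c1=15/4, c2=4)
macro 3: S0 reads c2=4 → after 1×micro: 3; S1 reads c0=3 → after 1×micro: 93/8; S2 reads c0=3 → after 1×micro: 4 ⇒ (c0=3, c1=93/8, c2=4)
macro 4: S0 reads c2=4 → after 1×micro: 1; S1 reads c0=1 → after 1×micro: 311/16; S2 reads c0=1 → after 1×micro: 1 ⇒ (c0=1, c1=311/16, c2=1)
macro 5: S0 reads c2=1 → after 1×micro: 2; S1 reads c0=2 → after 1×micro: 1061/32; S2 reads c0=2 → after 1×micro: 3 ⇒ (c0=2, c1=1061/32, c2=3)
macro 6: S0 reads c2=3 → after 1×micro: 0; S1 reads c0=0 → after 1×micro: 3183/64; S2 reads c0=0 → after 1×micro: 4 ⇒ (c0=0, c1=3183/64, c2=4)

S0 state at macro-step 5 = 2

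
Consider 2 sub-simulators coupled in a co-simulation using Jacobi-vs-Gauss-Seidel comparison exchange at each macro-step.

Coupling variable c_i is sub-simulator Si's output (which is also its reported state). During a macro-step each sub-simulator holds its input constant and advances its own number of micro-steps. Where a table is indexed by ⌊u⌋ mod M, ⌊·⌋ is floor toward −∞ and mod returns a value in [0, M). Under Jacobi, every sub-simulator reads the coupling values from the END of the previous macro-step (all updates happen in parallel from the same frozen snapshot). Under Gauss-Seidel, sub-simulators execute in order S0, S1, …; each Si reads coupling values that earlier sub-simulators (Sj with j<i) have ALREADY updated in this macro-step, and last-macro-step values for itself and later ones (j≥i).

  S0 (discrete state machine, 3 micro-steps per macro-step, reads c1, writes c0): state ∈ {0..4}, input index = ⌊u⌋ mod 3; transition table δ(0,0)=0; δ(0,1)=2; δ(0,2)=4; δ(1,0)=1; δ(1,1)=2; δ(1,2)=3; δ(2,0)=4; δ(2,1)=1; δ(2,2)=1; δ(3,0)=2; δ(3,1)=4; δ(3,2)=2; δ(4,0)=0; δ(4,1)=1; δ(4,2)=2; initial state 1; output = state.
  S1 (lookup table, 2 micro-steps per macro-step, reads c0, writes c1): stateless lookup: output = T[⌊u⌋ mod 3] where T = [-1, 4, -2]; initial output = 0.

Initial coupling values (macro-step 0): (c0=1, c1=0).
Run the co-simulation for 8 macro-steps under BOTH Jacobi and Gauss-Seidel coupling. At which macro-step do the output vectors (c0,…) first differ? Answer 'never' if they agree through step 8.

first divergence at macro-step: 2

[Jacobi] macro 1: S0 reads c1=0 → after 3×micro: 1; S1 reads c0=1 → after 2×micro: 4 ⇒ (c0=1, c1=4)
[Jacobi] macro 2: S0 reads c1=4 → after 3×micro: 2; S1 reads c0=1 → after 2×micro: 4 ⇒ (c0=2, c1=4)
[Jacobi] macro 3: S0 reads c1=4 → after 3×micro: 1; S1 reads c0=2 → after 2×micro: -2 ⇒ (c0=1, c1=-2)
[Jacobi] macro 4: S0 reads c1=-2 → after 3×micro: 2; S1 reads c0=1 → after 2×micro: 4 ⇒ (c0=2, c1=4)
[Jacobi] macro 5: S0 reads c1=4 → after 3×micro: 1; S1 reads c0=2 → after 2×micro: -2 ⇒ (c0=1, c1=-2)
[Jacobi] macro 6: S0 reads c1=-2 → after 3×micro: 2; S1 reads c0=1 → after 2×micro: 4 ⇒ (c0=2, c1=4)
[Jacobi] macro 7: S0 reads c1=4 → after 3×micro: 1; S1 reads c0=2 → after 2×micro: -2 ⇒ (c0=1, c1=-2)
[Jacobi] macro 8: S0 reads c1=-2 → after 3×micro: 2; S1 reads c0=1 → after 2×micro: 4 ⇒ (c0=2, c1=4)
[Gauss-Seidel] macro 1: S0 reads c1=0 → after 3×micro: 1; S1 reads c0=1 → after 2×micro: 4 ⇒ (c0=1, c1=4)
[Gauss-Seidel] macro 2: S0 reads c1=4 → after 3×micro: 2; S1 reads c0=2 → after 2×micro: -2 ⇒ (c0=2, c1=-2)
[Gauss-Seidel] macro 3: S0 reads c1=-2 → after 3×micro: 1; S1 reads c0=1 → after 2×micro: 4 ⇒ (c0=1, c1=4)
[Gauss-Seidel] macro 4: S0 reads c1=4 → after 3×micro: 2; S1 reads c0=2 → after 2×micro: -2 ⇒ (c0=2, c1=-2)
[Gauss-Seidel] macro 5: S0 reads c1=-2 → after 3×micro: 1; S1 reads c0=1 → after 2×micro: 4 ⇒ (c0=1, c1=4)
[Gauss-Seidel] macro 6: S0 reads c1=4 → after 3×micro: 2; S1 reads c0=2 → after 2×micro: -2 ⇒ (c0=2, c1=-2)
[Gauss-Seidel] macro 7: S0 reads c1=-2 → after 3×micro: 1; S1 reads c0=1 → after 2×micro: 4 ⇒ (c0=1, c1=4)
[Gauss-Seidel] macro 8: S0 reads c1=4 → after 3×micro: 2; S1 reads c0=2 → after 2×micro: -2 ⇒ (c0=2, c1=-2)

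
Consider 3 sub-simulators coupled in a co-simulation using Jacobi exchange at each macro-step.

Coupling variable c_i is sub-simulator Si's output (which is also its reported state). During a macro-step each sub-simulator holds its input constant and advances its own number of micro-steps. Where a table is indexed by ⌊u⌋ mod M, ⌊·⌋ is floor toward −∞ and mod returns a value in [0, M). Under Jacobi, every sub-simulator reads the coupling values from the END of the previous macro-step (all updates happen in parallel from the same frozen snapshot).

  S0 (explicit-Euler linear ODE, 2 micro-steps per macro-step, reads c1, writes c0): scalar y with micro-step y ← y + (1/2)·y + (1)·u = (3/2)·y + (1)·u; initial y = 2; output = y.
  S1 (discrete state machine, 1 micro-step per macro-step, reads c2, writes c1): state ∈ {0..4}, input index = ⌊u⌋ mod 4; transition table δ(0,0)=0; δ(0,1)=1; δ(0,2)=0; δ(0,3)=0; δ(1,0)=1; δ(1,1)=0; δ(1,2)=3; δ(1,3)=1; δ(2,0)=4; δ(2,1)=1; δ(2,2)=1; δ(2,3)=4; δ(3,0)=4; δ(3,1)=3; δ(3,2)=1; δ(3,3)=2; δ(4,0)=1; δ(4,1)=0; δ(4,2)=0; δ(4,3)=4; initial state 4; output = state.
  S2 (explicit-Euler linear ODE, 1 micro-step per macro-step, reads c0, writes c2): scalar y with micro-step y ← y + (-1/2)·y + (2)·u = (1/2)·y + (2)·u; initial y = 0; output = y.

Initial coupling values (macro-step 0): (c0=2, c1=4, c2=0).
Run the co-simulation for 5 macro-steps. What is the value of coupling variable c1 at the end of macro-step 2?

c1 at macro-step 2 = 1

macro 1: S0 reads c1=4 → after 2×micro: 29/2; S1 reads c2=0 → after 1×micro: 1; S2 reads c0=2 → after 1×micro: 4 ⇒ (c0=29/2, c1=1, c2=4)
macro 2: S0 reads c1=1 → after 2×micro: 281/8; S1 reads c2=4 → after 1×micro: 1; S2 reads c0=29/2 → after 1×micro: 31 ⇒ (c0=281/8, c1=1, c2=31)
macro 3: S0 reads c1=1 → after 2×micro: 2609/32; S1 reads c2=31 → after 1×micro: 1; S2 reads c0=281/8 → after 1×micro: 343/4 ⇒ (c0=2609/32, c1=1, c2=343/4)
macro 4: S0 reads c1=1 → after 2×micro: 23801/128; S1 reads c2=343/4 → after 1×micro: 0; S2 reads c0=2609/32 → after 1×micro: 3295/16 ⇒ (c0=23801/128, c1=0, c2=3295/16)
macro 5: S0 reads c1=0 → after 2×micro: 214209/512; S1 reads c2=3295/16 → after 1×micro: 1; S2 reads c0=23801/128 → after 1×micro: 30391/64 ⇒ (c0=214209/512, c1=1, c2=30391/64)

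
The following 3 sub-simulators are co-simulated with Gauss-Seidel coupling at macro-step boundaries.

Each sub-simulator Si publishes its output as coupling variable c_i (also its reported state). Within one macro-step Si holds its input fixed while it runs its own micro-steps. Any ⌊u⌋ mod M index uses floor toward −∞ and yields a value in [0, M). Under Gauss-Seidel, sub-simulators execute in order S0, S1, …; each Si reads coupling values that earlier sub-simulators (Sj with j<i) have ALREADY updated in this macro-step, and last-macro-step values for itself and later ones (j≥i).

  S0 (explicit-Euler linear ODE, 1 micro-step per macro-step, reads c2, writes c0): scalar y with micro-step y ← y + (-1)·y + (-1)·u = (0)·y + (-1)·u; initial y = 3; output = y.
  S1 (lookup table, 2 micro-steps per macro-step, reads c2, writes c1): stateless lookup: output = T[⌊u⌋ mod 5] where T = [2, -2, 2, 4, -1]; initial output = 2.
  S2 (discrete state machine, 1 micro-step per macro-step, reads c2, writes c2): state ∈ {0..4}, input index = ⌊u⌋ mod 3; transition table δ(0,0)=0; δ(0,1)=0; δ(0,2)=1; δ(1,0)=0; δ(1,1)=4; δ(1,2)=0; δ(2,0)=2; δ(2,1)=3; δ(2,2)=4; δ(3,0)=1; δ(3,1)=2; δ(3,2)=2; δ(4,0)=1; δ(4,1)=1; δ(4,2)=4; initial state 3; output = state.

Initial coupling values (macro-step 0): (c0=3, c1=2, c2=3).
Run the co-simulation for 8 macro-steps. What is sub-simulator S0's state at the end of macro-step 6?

macro 1: S0 reads c2=3 → after 1×micro: -3; S1 reads c2=3 → after 2×micro: 4; S2 reads c2=3 → after 1×micro: 1 ⇒ (c0=-3, c1=4, c2=1)
macro 2: S0 reads c2=1 → after 1×micro: -1; S1 reads c2=1 → after 2×micro: -2; S2 reads c2=1 → after 1×micro: 4 ⇒ (c0=-1, c1=-2, c2=4)
macro 3: S0 reads c2=4 → after 1×micro: -4; S1 reads c2=4 → after 2×micro: -1; S2 reads c2=4 → after 1×micro: 1 ⇒ (c0=-4, c1=-1, c2=1)
macro 4: S0 reads c2=1 → after 1×micro: -1; S1 reads c2=1 → after 2×micro: -2; S2 reads c2=1 → after 1×micro: 4 ⇒ (c0=-1, c1=-2, c2=4)
macro 5: S0 reads c2=4 → after 1×micro: -4; S1 reads c2=4 → after 2×micro: -1; S2 reads c2=4 → after 1×micro: 1 ⇒ (c0=-4, c1=-1, c2=1)
macro 6: S0 reads c2=1 → after 1×micro: -1; S1 reads c2=1 → after 2×micro: -2; S2 reads c2=1 → after 1×micro: 4 ⇒ (c0=-1, c1=-2, c2=4)
macro 7: S0 reads c2=4 → after 1×micro: -4; S1 reads c2=4 → after 2×micro: -1; S2 reads c2=4 → after 1×micro: 1 ⇒ (c0=-4, c1=-1, c2=1)
macro 8: S0 reads c2=1 → after 1×micro: -1; S1 reads c2=1 → after 2×micro: -2; S2 reads c2=1 → after 1×micro: 4 ⇒ (c0=-1, c1=-2, c2=4)

S0 state at macro-step 6 = -1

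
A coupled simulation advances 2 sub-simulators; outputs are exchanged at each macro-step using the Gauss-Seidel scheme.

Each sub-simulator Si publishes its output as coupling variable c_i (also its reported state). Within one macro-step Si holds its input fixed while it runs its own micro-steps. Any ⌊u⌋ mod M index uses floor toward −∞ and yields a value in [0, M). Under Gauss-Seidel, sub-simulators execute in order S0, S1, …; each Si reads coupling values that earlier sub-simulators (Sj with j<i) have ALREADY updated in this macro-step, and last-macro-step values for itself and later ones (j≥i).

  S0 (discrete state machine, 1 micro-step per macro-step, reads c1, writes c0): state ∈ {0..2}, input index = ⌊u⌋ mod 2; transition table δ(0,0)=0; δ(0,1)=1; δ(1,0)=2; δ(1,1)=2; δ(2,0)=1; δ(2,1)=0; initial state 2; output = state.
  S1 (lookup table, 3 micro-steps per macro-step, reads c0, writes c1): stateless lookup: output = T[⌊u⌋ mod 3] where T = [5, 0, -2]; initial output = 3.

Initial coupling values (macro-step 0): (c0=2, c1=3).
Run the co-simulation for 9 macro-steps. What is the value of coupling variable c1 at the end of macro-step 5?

c1 at macro-step 5 = -2

macro 1: S0 reads c1=3 → after 1×micro: 0; S1 reads c0=0 → after 3×micro: 5 ⇒ (c0=0, c1=5)
macro 2: S0 reads c1=5 → after 1×micro: 1; S1 reads c0=1 → after 3×micro: 0 ⇒ (c0=1, c1=0)
macro 3: S0 reads c1=0 → after 1×micro: 2; S1 reads c0=2 → after 3×micro: -2 ⇒ (c0=2, c1=-2)
macro 4: S0 reads c1=-2 → after 1×micro: 1; S1 reads c0=1 → after 3×micro: 0 ⇒ (c0=1, c1=0)
macro 5: S0 reads c1=0 → after 1×micro: 2; S1 reads c0=2 → after 3×micro: -2 ⇒ (c0=2, c1=-2)
macro 6: S0 reads c1=-2 → after 1×micro: 1; S1 reads c0=1 → after 3×micro: 0 ⇒ (c0=1, c1=0)
macro 7: S0 reads c1=0 → after 1×micro: 2; S1 reads c0=2 → after 3×micro: -2 ⇒ (c0=2, c1=-2)
macro 8: S0 reads c1=-2 → after 1×micro: 1; S1 reads c0=1 → after 3×micro: 0 ⇒ (c0=1, c1=0)
macro 9: S0 reads c1=0 → after 1×micro: 2; S1 reads c0=2 → after 3×micro: -2 ⇒ (c0=2, c1=-2)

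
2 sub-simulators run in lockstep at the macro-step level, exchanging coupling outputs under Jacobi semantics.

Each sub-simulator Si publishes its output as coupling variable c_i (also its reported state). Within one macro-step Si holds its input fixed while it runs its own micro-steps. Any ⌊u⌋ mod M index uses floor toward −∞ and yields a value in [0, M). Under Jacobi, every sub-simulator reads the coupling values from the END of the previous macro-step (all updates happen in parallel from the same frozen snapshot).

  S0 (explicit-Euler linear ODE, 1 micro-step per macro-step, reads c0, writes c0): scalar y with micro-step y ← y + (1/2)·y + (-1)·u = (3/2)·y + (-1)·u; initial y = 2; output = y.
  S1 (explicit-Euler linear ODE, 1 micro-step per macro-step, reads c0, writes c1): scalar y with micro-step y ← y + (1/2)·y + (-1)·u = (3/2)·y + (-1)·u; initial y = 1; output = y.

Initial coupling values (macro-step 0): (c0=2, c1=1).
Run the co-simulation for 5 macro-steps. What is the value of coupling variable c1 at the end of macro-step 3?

macro 1: S0 reads c0=2 → after 1×micro: 1; S1 reads c0=2 → after 1×micro: -1/2 ⇒ (c0=1, c1=-1/2)
macro 2: S0 reads c0=1 → after 1×micro: 1/2; S1 reads c0=1 → after 1×micro: -7/4 ⇒ (c0=1/2, c1=-7/4)
macro 3: S0 reads c0=1/2 → after 1×micro: 1/4; S1 reads c0=1/2 → after 1×micro: -25/8 ⇒ (c0=1/4, c1=-25/8)
macro 4: S0 reads c0=1/4 → after 1×micro: 1/8; S1 reads c0=1/4 → after 1×micro: -79/16 ⇒ (c0=1/8, c1=-79/16)
macro 5: S0 reads c0=1/8 → after 1×micro: 1/16; S1 reads c0=1/8 → after 1×micro: -241/32 ⇒ (c0=1/16, c1=-241/32)

c1 at macro-step 3 = -25/8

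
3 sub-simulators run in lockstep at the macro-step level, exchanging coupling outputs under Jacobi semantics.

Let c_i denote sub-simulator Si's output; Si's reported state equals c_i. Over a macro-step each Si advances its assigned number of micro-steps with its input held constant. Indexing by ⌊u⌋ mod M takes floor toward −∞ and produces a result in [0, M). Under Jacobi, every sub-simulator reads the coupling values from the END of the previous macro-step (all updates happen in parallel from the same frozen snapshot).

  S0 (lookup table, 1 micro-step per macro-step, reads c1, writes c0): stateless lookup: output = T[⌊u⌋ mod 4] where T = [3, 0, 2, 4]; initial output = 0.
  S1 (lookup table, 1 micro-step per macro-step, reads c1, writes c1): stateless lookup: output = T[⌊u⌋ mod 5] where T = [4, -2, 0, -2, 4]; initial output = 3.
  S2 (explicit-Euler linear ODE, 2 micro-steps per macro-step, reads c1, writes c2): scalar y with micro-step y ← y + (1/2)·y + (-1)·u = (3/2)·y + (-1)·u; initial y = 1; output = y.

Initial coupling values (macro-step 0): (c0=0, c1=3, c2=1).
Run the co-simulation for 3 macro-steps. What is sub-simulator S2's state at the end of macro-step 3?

S2 state at macro-step 3 = -661/64

macro 1: S0 reads c1=3 → after 1×micro: 4; S1 reads c1=3 → after 1×micro: -2; S2 reads c1=3 → after 2×micro: -21/4 ⇒ (c0=4, c1=-2, c2=-21/4)
macro 2: S0 reads c1=-2 → after 1×micro: 2; S1 reads c1=-2 → after 1×micro: -2; S2 reads c1=-2 → after 2×micro: -109/16 ⇒ (c0=2, c1=-2, c2=-109/16)
macro 3: S0 reads c1=-2 → after 1×micro: 2; S1 reads c1=-2 → after 1×micro: -2; S2 reads c1=-2 → after 2×micro: -661/64 ⇒ (c0=2, c1=-2, c2=-661/64)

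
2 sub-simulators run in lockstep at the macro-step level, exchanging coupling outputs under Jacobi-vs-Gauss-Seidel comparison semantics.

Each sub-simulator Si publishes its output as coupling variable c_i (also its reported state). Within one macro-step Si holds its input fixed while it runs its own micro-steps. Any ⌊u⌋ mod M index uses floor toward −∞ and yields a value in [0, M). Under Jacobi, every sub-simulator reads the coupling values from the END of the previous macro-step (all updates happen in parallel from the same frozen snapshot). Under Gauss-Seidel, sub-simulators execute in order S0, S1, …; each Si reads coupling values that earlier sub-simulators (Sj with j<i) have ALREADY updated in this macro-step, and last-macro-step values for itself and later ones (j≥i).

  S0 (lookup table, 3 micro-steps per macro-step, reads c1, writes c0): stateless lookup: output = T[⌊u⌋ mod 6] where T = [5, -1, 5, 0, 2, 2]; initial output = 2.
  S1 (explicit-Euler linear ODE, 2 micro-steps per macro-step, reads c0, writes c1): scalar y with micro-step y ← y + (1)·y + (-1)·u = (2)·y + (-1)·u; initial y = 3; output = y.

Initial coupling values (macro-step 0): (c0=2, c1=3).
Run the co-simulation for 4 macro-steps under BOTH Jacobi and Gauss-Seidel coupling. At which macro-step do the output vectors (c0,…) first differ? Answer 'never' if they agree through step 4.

[Jacobi] macro 1: S0 reads c1=3 → after 3×micro: 0; S1 reads c0=2 → after 2×micro: 6 ⇒ (c0=0, c1=6)
[Jacobi] macro 2: S0 reads c1=6 → after 3×micro: 5; S1 reads c0=0 → after 2×micro: 24 ⇒ (c0=5, c1=24)
[Jacobi] macro 3: S0 reads c1=24 → after 3×micro: 5; S1 reads c0=5 → after 2×micro: 81 ⇒ (c0=5, c1=81)
[Jacobi] macro 4: S0 reads c1=81 → after 3×micro: 0; S1 reads c0=5 → after 2×micro: 309 ⇒ (c0=0, c1=309)
[Gauss-Seidel] macro 1: S0 reads c1=3 → after 3×micro: 0; S1 reads c0=0 → after 2×micro: 12 ⇒ (c0=0, c1=12)
[Gauss-Seidel] macro 2: S0 reads c1=12 → after 3×micro: 5; S1 reads c0=5 → after 2×micro: 33 ⇒ (c0=5, c1=33)
[Gauss-Seidel] macro 3: S0 reads c1=33 → after 3×micro: 0; S1 reads c0=0 → after 2×micro: 132 ⇒ (c0=0, c1=132)
[Gauss-Seidel] macro 4: S0 reads c1=132 → after 3×micro: 5; S1 reads c0=5 → after 2×micro: 513 ⇒ (c0=5, c1=513)

first divergence at macro-step: 1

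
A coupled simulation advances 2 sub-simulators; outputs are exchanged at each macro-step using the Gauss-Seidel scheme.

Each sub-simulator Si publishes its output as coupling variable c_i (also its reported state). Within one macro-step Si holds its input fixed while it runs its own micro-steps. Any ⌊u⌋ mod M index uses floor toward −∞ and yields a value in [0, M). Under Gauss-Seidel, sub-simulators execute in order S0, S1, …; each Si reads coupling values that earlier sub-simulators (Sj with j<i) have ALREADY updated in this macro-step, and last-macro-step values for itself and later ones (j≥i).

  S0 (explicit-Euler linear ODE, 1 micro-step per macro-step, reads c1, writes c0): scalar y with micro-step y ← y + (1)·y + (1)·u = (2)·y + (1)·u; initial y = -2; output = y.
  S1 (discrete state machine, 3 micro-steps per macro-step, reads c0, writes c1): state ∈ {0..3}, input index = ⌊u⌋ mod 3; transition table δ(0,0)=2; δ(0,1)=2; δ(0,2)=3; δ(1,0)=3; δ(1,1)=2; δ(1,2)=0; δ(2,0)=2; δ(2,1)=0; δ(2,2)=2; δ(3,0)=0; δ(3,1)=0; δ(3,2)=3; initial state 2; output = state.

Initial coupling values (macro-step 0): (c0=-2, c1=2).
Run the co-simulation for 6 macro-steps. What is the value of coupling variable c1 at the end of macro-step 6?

c1 at macro-step 6 = 3

macro 1: S0 reads c1=2 → after 1×micro: -2; S1 reads c0=-2 → after 3×micro: 0 ⇒ (c0=-2, c1=0)
macro 2: S0 reads c1=0 → after 1×micro: -4; S1 reads c0=-4 → after 3×micro: 3 ⇒ (c0=-4, c1=3)
macro 3: S0 reads c1=3 → after 1×micro: -5; S1 reads c0=-5 → after 3×micro: 0 ⇒ (c0=-5, c1=0)
macro 4: S0 reads c1=0 → after 1×micro: -10; S1 reads c0=-10 → after 3×micro: 3 ⇒ (c0=-10, c1=3)
macro 5: S0 reads c1=3 → after 1×micro: -17; S1 reads c0=-17 → after 3×micro: 0 ⇒ (c0=-17, c1=0)
macro 6: S0 reads c1=0 → after 1×micro: -34; S1 reads c0=-34 → after 3×micro: 3 ⇒ (c0=-34, c1=3)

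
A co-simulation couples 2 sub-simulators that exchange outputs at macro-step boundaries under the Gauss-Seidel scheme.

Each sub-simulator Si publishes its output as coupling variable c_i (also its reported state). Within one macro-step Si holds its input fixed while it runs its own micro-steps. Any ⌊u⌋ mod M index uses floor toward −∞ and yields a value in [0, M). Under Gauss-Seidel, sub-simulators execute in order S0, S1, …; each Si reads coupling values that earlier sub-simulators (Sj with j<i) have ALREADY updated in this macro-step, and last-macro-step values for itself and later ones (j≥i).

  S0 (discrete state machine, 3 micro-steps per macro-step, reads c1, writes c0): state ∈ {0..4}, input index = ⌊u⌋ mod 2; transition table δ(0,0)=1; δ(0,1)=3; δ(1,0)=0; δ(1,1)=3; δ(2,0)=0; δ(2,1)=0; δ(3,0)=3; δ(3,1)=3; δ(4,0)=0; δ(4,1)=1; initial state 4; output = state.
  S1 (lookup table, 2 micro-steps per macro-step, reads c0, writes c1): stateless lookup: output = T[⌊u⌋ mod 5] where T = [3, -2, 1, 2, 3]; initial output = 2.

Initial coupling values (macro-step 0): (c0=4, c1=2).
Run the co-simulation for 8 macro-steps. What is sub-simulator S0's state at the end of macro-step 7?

macro 1: S0 reads c1=2 → after 3×micro: 0; S1 reads c0=0 → after 2×micro: 3 ⇒ (c0=0, c1=3)
macro 2: S0 reads c1=3 → after 3×micro: 3; S1 reads c0=3 → after 2×micro: 2 ⇒ (c0=3, c1=2)
macro 3: S0 reads c1=2 → after 3×micro: 3; S1 reads c0=3 → after 2×micro: 2 ⇒ (c0=3, c1=2)
macro 4: S0 reads c1=2 → after 3×micro: 3; S1 reads c0=3 → after 2×micro: 2 ⇒ (c0=3, c1=2)
macro 5: S0 reads c1=2 → after 3×micro: 3; S1 reads c0=3 → after 2×micro: 2 ⇒ (c0=3, c1=2)
macro 6: S0 reads c1=2 → after 3×micro: 3; S1 reads c0=3 → after 2×micro: 2 ⇒ (c0=3, c1=2)
macro 7: S0 reads c1=2 → after 3×micro: 3; S1 reads c0=3 → after 2×micro: 2 ⇒ (c0=3, c1=2)
macro 8: S0 reads c1=2 → after 3×micro: 3; S1 reads c0=3 → after 2×micro: 2 ⇒ (c0=3, c1=2)

S0 state at macro-step 7 = 3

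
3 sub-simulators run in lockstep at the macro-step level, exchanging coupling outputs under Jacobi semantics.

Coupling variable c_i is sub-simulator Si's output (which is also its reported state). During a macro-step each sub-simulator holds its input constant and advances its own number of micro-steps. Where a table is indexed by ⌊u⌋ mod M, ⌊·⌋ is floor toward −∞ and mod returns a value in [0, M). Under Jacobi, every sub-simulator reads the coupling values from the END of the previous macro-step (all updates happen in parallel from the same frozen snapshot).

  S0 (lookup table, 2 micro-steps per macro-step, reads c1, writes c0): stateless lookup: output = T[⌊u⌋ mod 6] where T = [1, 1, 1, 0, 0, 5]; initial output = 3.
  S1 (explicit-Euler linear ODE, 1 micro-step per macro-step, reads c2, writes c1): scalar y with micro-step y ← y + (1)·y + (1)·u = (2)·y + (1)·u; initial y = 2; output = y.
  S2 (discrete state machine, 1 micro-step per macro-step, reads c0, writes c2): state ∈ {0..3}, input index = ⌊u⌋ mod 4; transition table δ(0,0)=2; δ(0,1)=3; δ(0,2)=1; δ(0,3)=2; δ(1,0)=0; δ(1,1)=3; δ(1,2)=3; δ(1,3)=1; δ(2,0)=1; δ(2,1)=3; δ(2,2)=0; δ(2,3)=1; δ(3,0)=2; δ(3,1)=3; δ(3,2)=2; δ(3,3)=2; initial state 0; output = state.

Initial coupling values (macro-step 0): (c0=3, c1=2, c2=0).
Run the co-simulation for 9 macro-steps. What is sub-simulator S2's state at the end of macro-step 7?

macro 1: S0 reads c1=2 → after 2×micro: 1; S1 reads c2=0 → after 1×micro: 4; S2 reads c0=3 → after 1×micro: 2 ⇒ (c0=1, c1=4, c2=2)
macro 2: S0 reads c1=4 → after 2×micro: 0; S1 reads c2=2 → after 1×micro: 10; S2 reads c0=1 → after 1×micro: 3 ⇒ (c0=0, c1=10, c2=3)
macro 3: S0 reads c1=10 → after 2×micro: 0; S1 reads c2=3 → after 1×micro: 23; S2 reads c0=0 → after 1×micro: 2 ⇒ (c0=0, c1=23, c2=2)
macro 4: S0 reads c1=23 → after 2×micro: 5; S1 reads c2=2 → after 1×micro: 48; S2 reads c0=0 → after 1×micro: 1 ⇒ (c0=5, c1=48, c2=1)
macro 5: S0 reads c1=48 → after 2×micro: 1; S1 reads c2=1 → after 1×micro: 97; S2 reads c0=5 → after 1×micro: 3 ⇒ (c0=1, c1=97, c2=3)
macro 6: S0 reads c1=97 → after 2×micro: 1; S1 reads c2=3 → after 1×micro: 197; S2 reads c0=1 → after 1×micro: 3 ⇒ (c0=1, c1=197, c2=3)
macro 7: S0 reads c1=197 → after 2×micro: 5; S1 reads c2=3 → after 1×micro: 397; S2 reads c0=1 → after 1×micro: 3 ⇒ (c0=5, c1=397, c2=3)
macro 8: S0 reads c1=397 → after 2×micro: 1; S1 reads c2=3 → after 1×micro: 797; S2 reads c0=5 → after 1×micro: 3 ⇒ (c0=1, c1=797, c2=3)
macro 9: S0 reads c1=797 → after 2×micro: 5; S1 reads c2=3 → after 1×micro: 1597; S2 reads c0=1 → after 1×micro: 3 ⇒ (c0=5, c1=1597, c2=3)

S2 state at macro-step 7 = 3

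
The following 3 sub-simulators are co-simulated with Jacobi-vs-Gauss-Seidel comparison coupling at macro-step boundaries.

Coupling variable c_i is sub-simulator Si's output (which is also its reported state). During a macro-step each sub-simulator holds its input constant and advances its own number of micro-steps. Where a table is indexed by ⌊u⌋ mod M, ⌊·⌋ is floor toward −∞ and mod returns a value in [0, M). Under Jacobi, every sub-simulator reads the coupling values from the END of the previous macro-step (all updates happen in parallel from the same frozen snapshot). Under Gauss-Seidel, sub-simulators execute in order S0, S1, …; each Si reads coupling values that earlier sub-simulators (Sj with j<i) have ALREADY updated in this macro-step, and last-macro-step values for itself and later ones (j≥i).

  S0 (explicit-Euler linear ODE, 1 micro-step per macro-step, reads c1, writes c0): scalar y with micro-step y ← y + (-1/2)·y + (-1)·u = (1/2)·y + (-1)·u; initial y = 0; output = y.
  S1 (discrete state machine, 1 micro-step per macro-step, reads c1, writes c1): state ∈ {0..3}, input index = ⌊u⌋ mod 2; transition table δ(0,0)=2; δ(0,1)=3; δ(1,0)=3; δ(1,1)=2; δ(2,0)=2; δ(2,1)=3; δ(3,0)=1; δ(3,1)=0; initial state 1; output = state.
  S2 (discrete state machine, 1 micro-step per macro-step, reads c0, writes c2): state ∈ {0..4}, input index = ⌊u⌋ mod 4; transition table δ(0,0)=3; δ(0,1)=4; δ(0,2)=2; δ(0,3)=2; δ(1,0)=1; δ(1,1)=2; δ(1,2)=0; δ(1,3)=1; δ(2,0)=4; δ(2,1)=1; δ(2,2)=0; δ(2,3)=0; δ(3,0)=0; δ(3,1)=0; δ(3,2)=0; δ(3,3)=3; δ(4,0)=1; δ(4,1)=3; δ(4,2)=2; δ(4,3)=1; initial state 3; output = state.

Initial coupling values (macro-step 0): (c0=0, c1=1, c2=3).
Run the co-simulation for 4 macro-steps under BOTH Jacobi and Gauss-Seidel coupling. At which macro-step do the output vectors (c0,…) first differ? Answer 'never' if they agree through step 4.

first divergence at macro-step: 1

[Jacobi] macro 1: S0 reads c1=1 → after 1×micro: -1; S1 reads c1=1 → after 1×micro: 2; S2 reads c0=0 → after 1×micro: 0 ⇒ (c0=-1, c1=2, c2=0)
[Jacobi] macro 2: S0 reads c1=2 → after 1×micro: -5/2; S1 reads c1=2 → after 1×micro: 2; S2 reads c0=-1 → after 1×micro: 2 ⇒ (c0=-5/2, c1=2, c2=2)
[Jacobi] macro 3: S0 reads c1=2 → after 1×micro: -13/4; S1 reads c1=2 → after 1×micro: 2; S2 reads c0=-5/2 → after 1×micro: 1 ⇒ (c0=-13/4, c1=2, c2=1)
[Jacobi] macro 4: S0 reads c1=2 → after 1×micro: -29/8; S1 reads c1=2 → after 1×micro: 2; S2 reads c0=-13/4 → after 1×micro: 1 ⇒ (c0=-29/8, c1=2, c2=1)
[Gauss-Seidel] macro 1: S0 reads c1=1 → after 1×micro: -1; S1 reads c1=1 → after 1×micro: 2; S2 reads c0=-1 → after 1×micro: 3 ⇒ (c0=-1, c1=2, c2=3)
[Gauss-Seidel] macro 2: S0 reads c1=2 → after 1×micro: -5/2; S1 reads c1=2 → after 1×micro: 2; S2 reads c0=-5/2 → after 1×micro: 0 ⇒ (c0=-5/2, c1=2, c2=0)
[Gauss-Seidel] macro 3: S0 reads c1=2 → after 1×micro: -13/4; S1 reads c1=2 → after 1×micro: 2; S2 reads c0=-13/4 → after 1×micro: 3 ⇒ (c0=-13/4, c1=2, c2=3)
[Gauss-Seidel] macro 4: S0 reads c1=2 → after 1×micro: -29/8; S1 reads c1=2 → after 1×micro: 2; S2 reads c0=-29/8 → after 1×micro: 0 ⇒ (c0=-29/8, c1=2, c2=0)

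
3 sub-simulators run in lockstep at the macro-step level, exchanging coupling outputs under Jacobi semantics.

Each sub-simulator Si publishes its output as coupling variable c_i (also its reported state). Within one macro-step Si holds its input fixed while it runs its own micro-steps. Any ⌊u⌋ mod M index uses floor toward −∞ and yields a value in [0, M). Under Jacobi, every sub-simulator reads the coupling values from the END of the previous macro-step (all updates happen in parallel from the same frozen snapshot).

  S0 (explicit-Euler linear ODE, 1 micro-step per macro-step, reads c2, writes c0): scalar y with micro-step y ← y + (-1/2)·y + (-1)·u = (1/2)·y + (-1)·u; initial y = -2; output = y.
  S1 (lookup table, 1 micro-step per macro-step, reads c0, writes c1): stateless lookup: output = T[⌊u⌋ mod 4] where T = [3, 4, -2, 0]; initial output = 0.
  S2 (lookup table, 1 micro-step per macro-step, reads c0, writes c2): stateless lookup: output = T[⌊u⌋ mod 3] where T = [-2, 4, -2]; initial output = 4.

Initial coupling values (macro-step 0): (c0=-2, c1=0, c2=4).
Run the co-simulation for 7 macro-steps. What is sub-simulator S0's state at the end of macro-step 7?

S0 state at macro-step 7 = -461/64

macro 1: S0 reads c2=4 → after 1×micro: -5; S1 reads c0=-2 → after 1×micro: -2; S2 reads c0=-2 → after 1×micro: 4 ⇒ (c0=-5, c1=-2, c2=4)
macro 2: S0 reads c2=4 → after 1×micro: -13/2; S1 reads c0=-5 → after 1×micro: 0; S2 reads c0=-5 → after 1×micro: 4 ⇒ (c0=-13/2, c1=0, c2=4)
macro 3: S0 reads c2=4 → after 1×micro: -29/4; S1 reads c0=-13/2 → after 1×micro: 4; S2 reads c0=-13/2 → after 1×micro: -2 ⇒ (c0=-29/4, c1=4, c2=-2)
macro 4: S0 reads c2=-2 → after 1×micro: -13/8; S1 reads c0=-29/4 → after 1×micro: 3; S2 reads c0=-29/4 → after 1×micro: 4 ⇒ (c0=-13/8, c1=3, c2=4)
macro 5: S0 reads c2=4 → after 1×micro: -77/16; S1 reads c0=-13/8 → after 1×micro: -2; S2 reads c0=-13/8 → after 1×micro: 4 ⇒ (c0=-77/16, c1=-2, c2=4)
macro 6: S0 reads c2=4 → after 1×micro: -205/32; S1 reads c0=-77/16 → after 1×micro: 0; S2 reads c0=-77/16 → after 1×micro: 4 ⇒ (c0=-205/32, c1=0, c2=4)
macro 7: S0 reads c2=4 → after 1×micro: -461/64; S1 reads c0=-205/32 → after 1×micro: 4; S2 reads c0=-205/32 → after 1×micro: -2 ⇒ (c0=-461/64, c1=4, c2=-2)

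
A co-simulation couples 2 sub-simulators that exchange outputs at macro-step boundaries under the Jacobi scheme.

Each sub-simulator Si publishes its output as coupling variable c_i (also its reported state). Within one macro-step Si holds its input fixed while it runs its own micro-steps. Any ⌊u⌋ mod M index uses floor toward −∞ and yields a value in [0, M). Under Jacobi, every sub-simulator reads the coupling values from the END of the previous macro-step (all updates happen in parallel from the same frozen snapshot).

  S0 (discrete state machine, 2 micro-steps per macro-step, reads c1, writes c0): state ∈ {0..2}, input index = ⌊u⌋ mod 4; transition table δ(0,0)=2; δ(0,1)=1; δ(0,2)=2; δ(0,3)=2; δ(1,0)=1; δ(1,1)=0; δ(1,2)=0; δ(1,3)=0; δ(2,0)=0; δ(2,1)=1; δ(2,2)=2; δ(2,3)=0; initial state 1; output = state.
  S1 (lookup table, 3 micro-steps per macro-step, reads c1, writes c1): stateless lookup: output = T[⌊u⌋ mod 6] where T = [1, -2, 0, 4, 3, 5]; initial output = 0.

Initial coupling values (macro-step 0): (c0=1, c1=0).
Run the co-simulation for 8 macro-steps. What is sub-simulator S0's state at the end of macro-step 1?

macro 1: S0 reads c1=0 → after 2×micro: 1; S1 reads c1=0 → after 3×micro: 1 ⇒ (c0=1, c1=1)
macro 2: S0 reads c1=1 → after 2×micro: 1; S1 reads c1=1 → after 3×micro: -2 ⇒ (c0=1, c1=-2)
macro 3: S0 reads c1=-2 → after 2×micro: 2; S1 reads c1=-2 → after 3×micro: 3 ⇒ (c0=2, c1=3)
macro 4: S0 reads c1=3 → after 2×micro: 2; S1 reads c1=3 → after 3×micro: 4 ⇒ (c0=2, c1=4)
macro 5: S0 reads c1=4 → after 2×micro: 2; S1 reads c1=4 → after 3×micro: 3 ⇒ (c0=2, c1=3)
macro 6: S0 reads c1=3 → after 2×micro: 2; S1 reads c1=3 → after 3×micro: 4 ⇒ (c0=2, c1=4)
macro 7: S0 reads c1=4 → after 2×micro: 2; S1 reads c1=4 → after 3×micro: 3 ⇒ (c0=2, c1=3)
macro 8: S0 reads c1=3 → after 2×micro: 2; S1 reads c1=3 → after 3×micro: 4 ⇒ (c0=2, c1=4)

S0 state at macro-step 1 = 1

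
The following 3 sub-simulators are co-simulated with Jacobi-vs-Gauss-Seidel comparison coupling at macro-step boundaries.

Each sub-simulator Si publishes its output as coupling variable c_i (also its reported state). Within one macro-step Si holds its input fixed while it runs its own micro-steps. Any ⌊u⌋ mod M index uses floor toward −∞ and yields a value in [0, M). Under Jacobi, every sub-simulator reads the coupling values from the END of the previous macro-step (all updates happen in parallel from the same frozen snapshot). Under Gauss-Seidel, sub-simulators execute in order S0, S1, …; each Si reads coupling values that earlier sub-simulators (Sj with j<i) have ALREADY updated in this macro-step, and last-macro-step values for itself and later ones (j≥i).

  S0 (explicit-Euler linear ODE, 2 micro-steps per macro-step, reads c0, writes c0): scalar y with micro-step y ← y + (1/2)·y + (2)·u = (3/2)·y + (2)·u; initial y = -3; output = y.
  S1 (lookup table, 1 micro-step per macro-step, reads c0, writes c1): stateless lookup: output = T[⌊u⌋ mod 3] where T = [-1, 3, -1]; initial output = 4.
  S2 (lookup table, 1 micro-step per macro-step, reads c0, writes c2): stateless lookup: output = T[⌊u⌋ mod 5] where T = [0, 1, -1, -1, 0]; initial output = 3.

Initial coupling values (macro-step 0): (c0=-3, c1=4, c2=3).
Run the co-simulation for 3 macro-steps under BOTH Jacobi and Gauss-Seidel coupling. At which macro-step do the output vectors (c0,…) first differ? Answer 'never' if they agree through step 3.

first divergence at macro-step: 2

[Jacobi] macro 1: S0 reads c0=-3 → after 2×micro: -87/4; S1 reads c0=-3 → after 1×micro: -1; S2 reads c0=-3 → after 1×micro: -1 ⇒ (c0=-87/4, c1=-1, c2=-1)
[Jacobi] macro 2: S0 reads c0=-87/4 → after 2×micro: -2523/16; S1 reads c0=-87/4 → after 1×micro: -1; S2 reads c0=-87/4 → after 1×micro: -1 ⇒ (c0=-2523/16, c1=-1, c2=-1)
[Jacobi] macro 3: S0 reads c0=-2523/16 → after 2×micro: -73167/64; S1 reads c0=-2523/16 → after 1×micro: 3; S2 reads c0=-2523/16 → after 1×micro: -1 ⇒ (c0=-73167/64, c1=3, c2=-1)
[Gauss-Seidel] macro 1: S0 reads c0=-3 → after 2×micro: -87/4; S1 reads c0=-87/4 → after 1×micro: -1; S2 reads c0=-87/4 → after 1×micro: -1 ⇒ (c0=-87/4, c1=-1, c2=-1)
[Gauss-Seidel] macro 2: S0 reads c0=-87/4 → after 2×micro: -2523/16; S1 reads c0=-2523/16 → after 1×micro: 3; S2 reads c0=-2523/16 → after 1×micro: -1 ⇒ (c0=-2523/16, c1=3, c2=-1)
[Gauss-Seidel] macro 3: S0 reads c0=-2523/16 → after 2×micro: -73167/64; S1 reads c0=-73167/64 → after 1×micro: -1; S2 reads c0=-73167/64 → after 1×micro: 1 ⇒ (c0=-73167/64, c1=-1, c2=1)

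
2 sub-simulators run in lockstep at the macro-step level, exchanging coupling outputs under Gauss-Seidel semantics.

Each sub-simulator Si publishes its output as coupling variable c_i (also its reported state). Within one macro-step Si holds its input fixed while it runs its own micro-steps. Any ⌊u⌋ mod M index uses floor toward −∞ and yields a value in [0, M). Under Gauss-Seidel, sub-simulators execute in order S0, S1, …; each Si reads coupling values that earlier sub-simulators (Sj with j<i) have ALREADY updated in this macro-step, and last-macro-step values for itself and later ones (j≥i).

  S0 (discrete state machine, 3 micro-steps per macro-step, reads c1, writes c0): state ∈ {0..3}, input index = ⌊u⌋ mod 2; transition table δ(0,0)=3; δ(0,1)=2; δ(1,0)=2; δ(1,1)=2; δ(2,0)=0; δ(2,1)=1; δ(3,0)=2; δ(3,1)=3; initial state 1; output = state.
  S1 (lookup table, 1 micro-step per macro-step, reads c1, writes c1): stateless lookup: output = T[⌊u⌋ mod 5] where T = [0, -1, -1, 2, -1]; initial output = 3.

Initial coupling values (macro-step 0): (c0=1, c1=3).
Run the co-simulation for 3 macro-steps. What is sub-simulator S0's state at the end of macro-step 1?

S0 state at macro-step 1 = 2

macro 1: S0 reads c1=3 → after 3×micro: 2; S1 reads c1=3 → after 1×micro: 2 ⇒ (c0=2, c1=2)
macro 2: S0 reads c1=2 → after 3×micro: 2; S1 reads c1=2 → after 1×micro: -1 ⇒ (c0=2, c1=-1)
macro 3: S0 reads c1=-1 → after 3×micro: 1; S1 reads c1=-1 → after 1×micro: -1 ⇒ (c0=1, c1=-1)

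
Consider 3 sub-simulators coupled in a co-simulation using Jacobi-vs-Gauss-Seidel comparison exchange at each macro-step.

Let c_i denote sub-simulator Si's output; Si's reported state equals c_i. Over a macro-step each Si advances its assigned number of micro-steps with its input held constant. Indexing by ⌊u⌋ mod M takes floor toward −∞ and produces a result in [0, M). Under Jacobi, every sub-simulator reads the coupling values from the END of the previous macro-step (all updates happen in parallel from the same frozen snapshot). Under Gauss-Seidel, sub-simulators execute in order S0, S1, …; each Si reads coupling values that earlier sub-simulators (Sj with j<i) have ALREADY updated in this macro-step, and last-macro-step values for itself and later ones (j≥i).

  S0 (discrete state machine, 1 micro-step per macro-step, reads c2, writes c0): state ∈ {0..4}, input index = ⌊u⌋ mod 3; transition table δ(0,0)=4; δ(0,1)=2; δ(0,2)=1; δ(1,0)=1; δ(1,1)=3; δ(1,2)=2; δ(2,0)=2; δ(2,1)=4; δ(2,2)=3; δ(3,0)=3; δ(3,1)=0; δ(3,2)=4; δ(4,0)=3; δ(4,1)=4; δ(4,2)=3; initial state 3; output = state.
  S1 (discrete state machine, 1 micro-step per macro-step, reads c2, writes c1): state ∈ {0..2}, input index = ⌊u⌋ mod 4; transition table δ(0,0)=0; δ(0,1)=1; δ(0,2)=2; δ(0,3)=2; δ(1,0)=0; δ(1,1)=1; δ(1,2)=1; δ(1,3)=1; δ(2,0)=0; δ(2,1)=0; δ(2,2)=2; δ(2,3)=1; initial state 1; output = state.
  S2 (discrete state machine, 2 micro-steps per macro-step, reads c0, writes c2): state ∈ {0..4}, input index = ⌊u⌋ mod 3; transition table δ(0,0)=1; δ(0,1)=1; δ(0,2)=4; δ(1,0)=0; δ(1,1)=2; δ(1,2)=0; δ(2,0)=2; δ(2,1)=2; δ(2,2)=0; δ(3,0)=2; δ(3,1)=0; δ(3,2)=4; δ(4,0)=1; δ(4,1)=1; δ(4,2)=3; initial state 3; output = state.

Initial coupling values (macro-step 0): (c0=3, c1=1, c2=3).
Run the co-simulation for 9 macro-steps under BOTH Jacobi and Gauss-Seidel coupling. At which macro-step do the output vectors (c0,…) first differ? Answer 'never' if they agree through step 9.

first divergence at macro-step: never

[Jacobi] macro 1: S0 reads c2=3 → after 1×micro: 3; S1 reads c2=3 → after 1×micro: 1; S2 reads c0=3 → after 2×micro: 2 ⇒ (c0=3, c1=1, c2=2)
[Jacobi] macro 2: S0 reads c2=2 → after 1×micro: 4; S1 reads c2=2 → after 1×micro: 1; S2 reads c0=3 → after 2×micro: 2 ⇒ (c0=4, c1=1, c2=2)
[Jacobi] macro 3: S0 reads c2=2 → after 1×micro: 3; S1 reads c2=2 → after 1×micro: 1; S2 reads c0=4 → after 2×micro: 2 ⇒ (c0=3, c1=1, c2=2)
[Jacobi] macro 4: S0 reads c2=2 → after 1×micro: 4; S1 reads c2=2 → after 1×micro: 1; S2 reads c0=3 → after 2×micro: 2 ⇒ (c0=4, c1=1, c2=2)
[Jacobi] macro 5: S0 reads c2=2 → after 1×micro: 3; S1 reads c2=2 → after 1×micro: 1; S2 reads c0=4 → after 2×micro: 2 ⇒ (c0=3, c1=1, c2=2)
[Jacobi] macro 6: S0 reads c2=2 → after 1×micro: 4; S1 reads c2=2 → after 1×micro: 1; S2 reads c0=3 → after 2×micro: 2 ⇒ (c0=4, c1=1, c2=2)
[Jacobi] macro 7: S0 reads c2=2 → after 1×micro: 3; S1 reads c2=2 → after 1×micro: 1; S2 reads c0=4 → after 2×micro: 2 ⇒ (c0=3, c1=1, c2=2)
[Jacobi] macro 8: S0 reads c2=2 → after 1×micro: 4; S1 reads c2=2 → after 1×micro: 1; S2 reads c0=3 → after 2×micro: 2 ⇒ (c0=4, c1=1, c2=2)
[Jacobi] macro 9: S0 reads c2=2 → after 1×micro: 3; S1 reads c2=2 → after 1×micro: 1; S2 reads c0=4 → after 2×micro: 2 ⇒ (c0=3, c1=1, c2=2)
[Gauss-Seidel] macro 1: S0 reads c2=3 → after 1×micro: 3; S1 reads c2=3 → after 1×micro: 1; S2 reads c0=3 → after 2×micro: 2 ⇒ (c0=3, c1=1, c2=2)
[Gauss-Seidel] macro 2: S0 reads c2=2 → after 1×micro: 4; S1 reads c2=2 → after 1×micro: 1; S2 reads c0=4 → after 2×micro: 2 ⇒ (c0=4, c1=1, c2=2)
[Gauss-Seidel] macro 3: S0 reads c2=2 → after 1×micro: 3; S1 reads c2=2 → after 1×micro: 1; S2 reads c0=3 → after 2×micro: 2 ⇒ (c0=3, c1=1, c2=2)
[Gauss-Seidel] macro 4: S0 reads c2=2 → after 1×micro: 4; S1 reads c2=2 → after 1×micro: 1; S2 reads c0=4 → after 2×micro: 2 ⇒ (c0=4, c1=1, c2=2)
[Gauss-Seidel] macro 5: S0 reads c2=2 → after 1×micro: 3; S1 reads c2=2 → after 1×micro: 1; S2 reads c0=3 → after 2×micro: 2 ⇒ (c0=3, c1=1, c2=2)
[Gauss-Seidel] macro 6: S0 reads c2=2 → after 1×micro: 4; S1 reads c2=2 → after 1×micro: 1; S2 reads c0=4 → after 2×micro: 2 ⇒ (c0=4, c1=1, c2=2)
[Gauss-Seidel] macro 7: S0 reads c2=2 → after 1×micro: 3; S1 reads c2=2 → after 1×micro: 1; S2 reads c0=3 → after 2×micro: 2 ⇒ (c0=3, c1=1, c2=2)
[Gauss-Seidel] macro 8: S0 reads c2=2 → after 1×micro: 4; S1 reads c2=2 → after 1×micro: 1; S2 reads c0=4 → after 2×micro: 2 ⇒ (c0=4, c1=1, c2=2)
[Gauss-Seidel] macro 9: S0 reads c2=2 → after 1×micro: 3; S1 reads c2=2 → after 1×micro: 1; S2 reads c0=3 → after 2×micro: 2 ⇒ (c0=3, c1=1, c2=2)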